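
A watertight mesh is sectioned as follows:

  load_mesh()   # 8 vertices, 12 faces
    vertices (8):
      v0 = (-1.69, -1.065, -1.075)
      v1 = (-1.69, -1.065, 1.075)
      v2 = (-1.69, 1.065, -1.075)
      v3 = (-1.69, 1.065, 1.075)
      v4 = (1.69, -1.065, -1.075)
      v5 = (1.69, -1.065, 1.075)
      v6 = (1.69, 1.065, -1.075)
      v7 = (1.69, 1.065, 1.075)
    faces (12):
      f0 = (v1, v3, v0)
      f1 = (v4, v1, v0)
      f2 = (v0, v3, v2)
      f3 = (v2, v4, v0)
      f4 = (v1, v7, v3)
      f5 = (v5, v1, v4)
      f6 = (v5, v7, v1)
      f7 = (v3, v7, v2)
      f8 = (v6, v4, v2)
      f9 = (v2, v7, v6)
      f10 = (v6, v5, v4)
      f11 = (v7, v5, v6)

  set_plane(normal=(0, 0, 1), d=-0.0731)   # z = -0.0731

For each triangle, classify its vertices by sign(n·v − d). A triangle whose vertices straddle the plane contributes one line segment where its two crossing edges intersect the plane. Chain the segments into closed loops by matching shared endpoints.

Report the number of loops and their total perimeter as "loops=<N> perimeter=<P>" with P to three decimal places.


loops=1 perimeter=11.020

Straddling triangles (8 of 12):
  (v1,v3,v0) [++-] → (-1.69, -0.07242, -0.0731)–(-1.69, -1.065, -0.0731)  len=0.9926
  (v4,v1,v0) [-+-] → (0.11492, -1.065, -0.0731)–(-1.69, -1.065, -0.0731)  len=1.8049
  (v0,v3,v2) [-+-] → (-1.69, -0.07242, -0.0731)–(-1.69, 1.065, -0.0731)  len=1.1374
  (v5,v1,v4) [++-] → (0.11492, -1.065, -0.0731)–(1.69, -1.065, -0.0731)  len=1.5751
  (v3,v7,v2) [++-] → (-0.11492, 1.065, -0.0731)–(-1.69, 1.065, -0.0731)  len=1.5751
  (v2,v7,v6) [-+-] → (-0.11492, 1.065, -0.0731)–(1.69, 1.065, -0.0731)  len=1.8049
  (v6,v5,v4) [-+-] → (1.69, 0.07242, -0.0731)–(1.69, -1.065, -0.0731)  len=1.1374
  (v7,v5,v6) [++-] → (1.69, 0.07242, -0.0731)–(1.69, 1.065, -0.0731)  len=0.9926

Chained into 1 loop(s):
  loop 1: 8 segments, perimeter = 11.0200
Total perimeter = 11.020


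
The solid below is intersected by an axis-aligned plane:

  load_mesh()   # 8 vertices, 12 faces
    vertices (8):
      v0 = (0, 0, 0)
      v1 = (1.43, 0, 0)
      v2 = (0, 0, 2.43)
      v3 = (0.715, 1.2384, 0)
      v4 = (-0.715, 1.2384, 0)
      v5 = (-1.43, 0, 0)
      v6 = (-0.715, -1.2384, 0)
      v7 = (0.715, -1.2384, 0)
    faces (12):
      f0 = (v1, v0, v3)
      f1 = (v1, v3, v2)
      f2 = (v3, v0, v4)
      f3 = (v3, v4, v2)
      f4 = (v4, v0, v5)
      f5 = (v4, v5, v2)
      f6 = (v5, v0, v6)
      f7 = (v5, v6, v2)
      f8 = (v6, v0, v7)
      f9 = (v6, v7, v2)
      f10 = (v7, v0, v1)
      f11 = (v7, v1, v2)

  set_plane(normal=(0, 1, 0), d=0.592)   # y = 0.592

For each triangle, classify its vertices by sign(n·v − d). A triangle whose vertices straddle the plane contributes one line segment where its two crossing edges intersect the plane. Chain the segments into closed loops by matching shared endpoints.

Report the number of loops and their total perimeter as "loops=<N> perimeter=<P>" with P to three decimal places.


loops=1 perimeter=5.803

Straddling triangles (6 of 12):
  (v1,v0,v3) [--+] → (0.341796, 0.592, 0)–(1.0882, 0.592, 0)  len=0.7464
  (v1,v3,v2) [-+-] → (1.0882, 0.592, 0)–(0.341796, 0.592, 1.26837)  len=1.4717
  (v3,v0,v4) [+-+] → (0.341796, 0.592, 0)–(-0.341796, 0.592, 0)  len=0.6836
  (v3,v4,v2) [++-] → (-0.341796, 0.592, 1.26837)–(0.341796, 0.592, 1.26837)  len=0.6836
  (v4,v0,v5) [+--] → (-0.341796, 0.592, 0)–(-1.0882, 0.592, 0)  len=0.7464
  (v4,v5,v2) [+--] → (-1.0882, 0.592, 0)–(-0.341796, 0.592, 1.26837)  len=1.4717

Chained into 1 loop(s):
  loop 1: 6 segments, perimeter = 5.8034
Total perimeter = 5.803


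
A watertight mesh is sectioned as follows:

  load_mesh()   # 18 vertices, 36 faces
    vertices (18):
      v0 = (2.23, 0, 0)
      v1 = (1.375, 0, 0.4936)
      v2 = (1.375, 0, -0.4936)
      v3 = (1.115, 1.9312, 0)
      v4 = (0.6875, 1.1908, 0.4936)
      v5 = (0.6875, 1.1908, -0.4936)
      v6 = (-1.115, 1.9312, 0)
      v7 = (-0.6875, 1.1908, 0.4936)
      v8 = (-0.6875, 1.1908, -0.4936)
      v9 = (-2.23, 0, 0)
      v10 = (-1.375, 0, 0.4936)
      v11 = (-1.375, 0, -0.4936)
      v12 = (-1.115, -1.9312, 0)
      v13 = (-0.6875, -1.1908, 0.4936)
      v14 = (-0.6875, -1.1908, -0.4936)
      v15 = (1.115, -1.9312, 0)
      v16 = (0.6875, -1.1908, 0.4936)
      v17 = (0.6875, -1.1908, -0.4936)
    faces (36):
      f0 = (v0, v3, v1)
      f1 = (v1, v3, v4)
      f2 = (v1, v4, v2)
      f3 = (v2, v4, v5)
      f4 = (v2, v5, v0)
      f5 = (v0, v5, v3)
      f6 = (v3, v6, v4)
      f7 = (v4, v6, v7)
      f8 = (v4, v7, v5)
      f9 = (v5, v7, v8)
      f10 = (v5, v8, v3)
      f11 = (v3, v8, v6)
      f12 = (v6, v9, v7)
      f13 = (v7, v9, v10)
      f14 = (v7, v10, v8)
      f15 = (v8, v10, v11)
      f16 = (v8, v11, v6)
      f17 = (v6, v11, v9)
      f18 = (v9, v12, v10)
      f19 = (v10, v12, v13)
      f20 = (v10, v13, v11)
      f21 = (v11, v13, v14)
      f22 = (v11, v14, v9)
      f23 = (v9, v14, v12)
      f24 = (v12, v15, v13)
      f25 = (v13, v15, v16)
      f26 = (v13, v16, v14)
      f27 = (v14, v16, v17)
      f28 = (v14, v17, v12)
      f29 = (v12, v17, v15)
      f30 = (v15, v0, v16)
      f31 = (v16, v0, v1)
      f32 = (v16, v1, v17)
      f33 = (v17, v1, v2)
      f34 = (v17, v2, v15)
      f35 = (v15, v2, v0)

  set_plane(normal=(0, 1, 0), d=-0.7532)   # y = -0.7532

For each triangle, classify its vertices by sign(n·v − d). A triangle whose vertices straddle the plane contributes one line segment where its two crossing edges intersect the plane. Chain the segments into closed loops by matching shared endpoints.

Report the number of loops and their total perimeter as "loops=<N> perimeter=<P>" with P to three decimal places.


Straddling triangles (12 of 36):
  (v9,v12,v10) [+-+] → (-1.79513, -0.7532, 0)–(-1.2736, -0.7532, 0.301088)  len=0.6022
  (v10,v12,v13) [+--] → (-1.2736, -0.7532, 0.301088)–(-0.940145, -0.7532, 0.4936)  len=0.3850
  (v10,v13,v11) [+-+] → (-0.940145, -0.7532, 0.4936)–(-0.940145, -0.7532, 0.13082)  len=0.3628
  (v11,v13,v14) [+--] → (-0.940145, -0.7532, 0.13082)–(-0.940145, -0.7532, -0.4936)  len=0.6244
  (v11,v14,v9) [+-+] → (-0.940145, -0.7532, -0.4936)–(-1.25434, -0.7532, -0.31221)  len=0.3628
  (v9,v14,v12) [+--] → (-1.25434, -0.7532, -0.31221)–(-1.79513, -0.7532, 0)  len=0.6244
  (v15,v0,v16) [-+-] → (1.79513, -0.7532, 0)–(1.25434, -0.7532, 0.31221)  len=0.6244
  (v16,v0,v1) [-++] → (1.25434, -0.7532, 0.31221)–(0.940145, -0.7532, 0.4936)  len=0.3628
  (v16,v1,v17) [-+-] → (0.940145, -0.7532, 0.4936)–(0.940145, -0.7532, -0.13082)  len=0.6244
  (v17,v1,v2) [-++] → (0.940145, -0.7532, -0.13082)–(0.940145, -0.7532, -0.4936)  len=0.3628
  (v17,v2,v15) [-+-] → (0.940145, -0.7532, -0.4936)–(1.2736, -0.7532, -0.301088)  len=0.3850
  (v15,v2,v0) [-++] → (1.2736, -0.7532, -0.301088)–(1.79513, -0.7532, 0)  len=0.6022

Chained into 2 loop(s):
  loop 1: 6 segments, perimeter = 2.9617
  loop 2: 6 segments, perimeter = 2.9617
Total perimeter = 5.923

loops=2 perimeter=5.923


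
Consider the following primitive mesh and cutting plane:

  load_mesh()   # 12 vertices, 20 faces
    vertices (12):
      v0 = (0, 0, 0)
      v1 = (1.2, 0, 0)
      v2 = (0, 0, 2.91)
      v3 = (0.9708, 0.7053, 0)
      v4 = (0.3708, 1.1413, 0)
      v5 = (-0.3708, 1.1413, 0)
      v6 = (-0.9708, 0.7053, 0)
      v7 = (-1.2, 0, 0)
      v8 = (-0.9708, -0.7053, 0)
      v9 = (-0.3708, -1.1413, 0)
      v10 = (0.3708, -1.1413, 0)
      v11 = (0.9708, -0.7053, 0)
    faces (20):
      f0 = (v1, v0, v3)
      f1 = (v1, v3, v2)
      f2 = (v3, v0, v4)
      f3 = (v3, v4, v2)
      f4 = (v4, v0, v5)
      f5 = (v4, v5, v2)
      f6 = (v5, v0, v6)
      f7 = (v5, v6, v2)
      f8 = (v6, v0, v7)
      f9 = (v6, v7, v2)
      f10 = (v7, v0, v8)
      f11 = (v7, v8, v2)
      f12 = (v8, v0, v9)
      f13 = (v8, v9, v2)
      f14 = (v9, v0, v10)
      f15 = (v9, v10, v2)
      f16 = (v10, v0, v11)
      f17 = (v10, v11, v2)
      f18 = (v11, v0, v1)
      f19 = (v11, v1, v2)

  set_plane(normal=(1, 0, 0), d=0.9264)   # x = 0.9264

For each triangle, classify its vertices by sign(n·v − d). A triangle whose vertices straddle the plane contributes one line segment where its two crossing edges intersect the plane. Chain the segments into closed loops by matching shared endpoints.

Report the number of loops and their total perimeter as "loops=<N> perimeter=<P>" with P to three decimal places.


loops=1 perimeter=3.485

Straddling triangles (8 of 20):
  (v1,v0,v3) [+-+] → (0.9264, 0, 0)–(0.9264, 0.673043, 0)  len=0.6730
  (v1,v3,v2) [++-] → (0.9264, 0.673043, 0.13309)–(0.9264, 0, 0.66348)  len=0.8569
  (v3,v0,v4) [+--] → (0.9264, 0.673043, 0)–(0.9264, 0.737564, 0)  len=0.0645
  (v3,v4,v2) [+--] → (0.9264, 0.737564, 0)–(0.9264, 0.673043, 0.13309)  len=0.1479
  (v10,v0,v11) [--+] → (0.9264, -0.673043, 0)–(0.9264, -0.737564, 0)  len=0.0645
  (v10,v11,v2) [-+-] → (0.9264, -0.737564, 0)–(0.9264, -0.673043, 0.13309)  len=0.1479
  (v11,v0,v1) [+-+] → (0.9264, -0.673043, 0)–(0.9264, 0, 0)  len=0.6730
  (v11,v1,v2) [++-] → (0.9264, 0, 0.66348)–(0.9264, -0.673043, 0.13309)  len=0.8569

Chained into 1 loop(s):
  loop 1: 8 segments, perimeter = 3.4848
Total perimeter = 3.485


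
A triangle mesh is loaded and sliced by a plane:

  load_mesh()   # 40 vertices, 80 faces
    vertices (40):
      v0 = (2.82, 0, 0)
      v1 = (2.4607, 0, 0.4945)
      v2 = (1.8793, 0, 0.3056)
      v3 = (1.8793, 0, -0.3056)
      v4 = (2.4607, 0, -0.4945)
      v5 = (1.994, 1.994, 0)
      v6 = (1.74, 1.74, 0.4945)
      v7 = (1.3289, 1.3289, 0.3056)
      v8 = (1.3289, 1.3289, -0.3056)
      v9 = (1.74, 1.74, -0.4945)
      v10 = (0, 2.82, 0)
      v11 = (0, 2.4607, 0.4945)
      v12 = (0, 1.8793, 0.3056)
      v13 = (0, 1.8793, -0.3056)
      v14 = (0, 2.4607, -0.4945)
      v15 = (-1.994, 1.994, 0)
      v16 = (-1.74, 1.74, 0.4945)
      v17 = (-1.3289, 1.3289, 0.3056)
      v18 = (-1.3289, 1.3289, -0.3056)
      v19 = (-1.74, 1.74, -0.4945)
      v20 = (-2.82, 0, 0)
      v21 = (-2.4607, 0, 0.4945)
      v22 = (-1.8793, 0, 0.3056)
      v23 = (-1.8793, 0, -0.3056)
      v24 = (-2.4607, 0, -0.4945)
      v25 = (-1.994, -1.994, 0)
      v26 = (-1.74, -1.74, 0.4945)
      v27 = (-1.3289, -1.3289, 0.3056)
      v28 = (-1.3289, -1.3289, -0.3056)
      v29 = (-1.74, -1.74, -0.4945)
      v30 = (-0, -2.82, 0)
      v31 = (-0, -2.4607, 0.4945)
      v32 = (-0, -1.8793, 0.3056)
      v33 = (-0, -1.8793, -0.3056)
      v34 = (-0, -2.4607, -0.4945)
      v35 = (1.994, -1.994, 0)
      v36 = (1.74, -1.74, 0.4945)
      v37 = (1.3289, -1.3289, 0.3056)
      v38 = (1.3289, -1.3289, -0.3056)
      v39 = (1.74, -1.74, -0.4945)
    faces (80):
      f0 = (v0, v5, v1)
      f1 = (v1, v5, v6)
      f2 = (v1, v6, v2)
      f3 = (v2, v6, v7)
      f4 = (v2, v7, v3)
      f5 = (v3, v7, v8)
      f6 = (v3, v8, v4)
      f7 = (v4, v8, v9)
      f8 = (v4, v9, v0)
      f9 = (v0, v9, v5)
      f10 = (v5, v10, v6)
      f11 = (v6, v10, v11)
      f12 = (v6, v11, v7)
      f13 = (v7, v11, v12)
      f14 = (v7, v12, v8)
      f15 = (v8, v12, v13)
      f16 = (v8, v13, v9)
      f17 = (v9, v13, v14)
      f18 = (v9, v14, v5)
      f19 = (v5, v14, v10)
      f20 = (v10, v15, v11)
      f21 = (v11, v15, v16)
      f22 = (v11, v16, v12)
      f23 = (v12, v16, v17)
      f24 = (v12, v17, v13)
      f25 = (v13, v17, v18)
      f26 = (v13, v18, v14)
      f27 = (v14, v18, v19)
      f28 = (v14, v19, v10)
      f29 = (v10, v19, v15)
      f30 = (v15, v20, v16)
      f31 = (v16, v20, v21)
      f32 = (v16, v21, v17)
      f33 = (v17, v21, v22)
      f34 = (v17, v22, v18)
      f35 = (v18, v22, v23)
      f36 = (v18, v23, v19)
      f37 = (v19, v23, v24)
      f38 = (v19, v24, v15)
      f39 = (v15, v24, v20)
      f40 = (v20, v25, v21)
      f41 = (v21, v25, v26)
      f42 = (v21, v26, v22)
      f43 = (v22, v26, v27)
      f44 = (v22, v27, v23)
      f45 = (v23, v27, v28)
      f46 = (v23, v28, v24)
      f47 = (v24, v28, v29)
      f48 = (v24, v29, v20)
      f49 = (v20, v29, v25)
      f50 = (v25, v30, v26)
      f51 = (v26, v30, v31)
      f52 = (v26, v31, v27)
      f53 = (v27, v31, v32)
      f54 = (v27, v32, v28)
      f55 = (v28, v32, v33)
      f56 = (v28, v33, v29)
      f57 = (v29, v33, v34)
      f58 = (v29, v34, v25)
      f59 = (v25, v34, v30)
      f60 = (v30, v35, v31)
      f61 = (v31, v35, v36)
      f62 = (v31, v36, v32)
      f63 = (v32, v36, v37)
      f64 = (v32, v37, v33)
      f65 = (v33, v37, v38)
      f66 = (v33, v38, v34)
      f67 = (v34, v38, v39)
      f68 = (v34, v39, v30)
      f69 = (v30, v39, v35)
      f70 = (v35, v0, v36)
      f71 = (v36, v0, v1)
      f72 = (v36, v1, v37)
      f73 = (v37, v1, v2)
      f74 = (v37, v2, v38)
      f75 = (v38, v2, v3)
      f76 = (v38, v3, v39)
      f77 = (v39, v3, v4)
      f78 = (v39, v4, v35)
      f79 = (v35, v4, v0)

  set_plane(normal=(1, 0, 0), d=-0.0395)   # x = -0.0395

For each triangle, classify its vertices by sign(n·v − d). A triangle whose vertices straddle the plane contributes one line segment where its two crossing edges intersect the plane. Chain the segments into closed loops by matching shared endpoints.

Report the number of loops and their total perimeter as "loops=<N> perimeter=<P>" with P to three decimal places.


Straddling triangles (20 of 80):
  (v10,v15,v11) [+-+] → (-0.0395, 2.80364, 0)–(-0.0395, 2.45145, 0.484704)  len=0.5991
  (v11,v15,v16) [+--] → (-0.0395, 2.45145, 0.484704)–(-0.0395, 2.44434, 0.4945)  len=0.0121
  (v11,v16,v12) [+-+] → (-0.0395, 2.44434, 0.4945)–(-0.0395, 1.87614, 0.309888)  len=0.5974
  (v12,v16,v17) [+--] → (-0.0395, 1.87614, 0.309888)–(-0.0395, 1.86294, 0.3056)  len=0.0139
  (v12,v17,v13) [+-+] → (-0.0395, 1.86294, 0.3056)–(-0.0395, 1.86294, -0.287433)  len=0.5930
  (v13,v17,v18) [+--] → (-0.0395, 1.86294, -0.287433)–(-0.0395, 1.86294, -0.3056)  len=0.0182
  (v13,v18,v14) [+-+] → (-0.0395, 1.86294, -0.3056)–(-0.0395, 2.42706, -0.488885)  len=0.5931
  (v14,v18,v19) [+--] → (-0.0395, 2.42706, -0.488885)–(-0.0395, 2.44434, -0.4945)  len=0.0182
  (v14,v19,v10) [+-+] → (-0.0395, 2.44434, -0.4945)–(-0.0395, 2.79548, -0.0112257)  len=0.5974
  (v10,v19,v15) [+--] → (-0.0395, 2.79548, -0.0112257)–(-0.0395, 2.80364, 0)  len=0.0139
  (v25,v30,v26) [-+-] → (-0.0395, -2.80364, 0)–(-0.0395, -2.79548, 0.0112257)  len=0.0139
  (v26,v30,v31) [-++] → (-0.0395, -2.79548, 0.0112257)–(-0.0395, -2.44434, 0.4945)  len=0.5974
  (v26,v31,v27) [-+-] → (-0.0395, -2.44434, 0.4945)–(-0.0395, -2.42706, 0.488885)  len=0.0182
  (v27,v31,v32) [-++] → (-0.0395, -2.42706, 0.488885)–(-0.0395, -1.86294, 0.3056)  len=0.5931
  (v27,v32,v28) [-+-] → (-0.0395, -1.86294, 0.3056)–(-0.0395, -1.86294, 0.287433)  len=0.0182
  (v28,v32,v33) [-++] → (-0.0395, -1.86294, 0.287433)–(-0.0395, -1.86294, -0.3056)  len=0.5930
  (v28,v33,v29) [-+-] → (-0.0395, -1.86294, -0.3056)–(-0.0395, -1.87614, -0.309888)  len=0.0139
  (v29,v33,v34) [-++] → (-0.0395, -1.87614, -0.309888)–(-0.0395, -2.44434, -0.4945)  len=0.5974
  (v29,v34,v25) [-+-] → (-0.0395, -2.44434, -0.4945)–(-0.0395, -2.45145, -0.484704)  len=0.0121
  (v25,v34,v30) [-++] → (-0.0395, -2.45145, -0.484704)–(-0.0395, -2.80364, 0)  len=0.5991

Chained into 2 loop(s):
  loop 1: 10 segments, perimeter = 3.0563
  loop 2: 10 segments, perimeter = 3.0563
Total perimeter = 6.113

loops=2 perimeter=6.113


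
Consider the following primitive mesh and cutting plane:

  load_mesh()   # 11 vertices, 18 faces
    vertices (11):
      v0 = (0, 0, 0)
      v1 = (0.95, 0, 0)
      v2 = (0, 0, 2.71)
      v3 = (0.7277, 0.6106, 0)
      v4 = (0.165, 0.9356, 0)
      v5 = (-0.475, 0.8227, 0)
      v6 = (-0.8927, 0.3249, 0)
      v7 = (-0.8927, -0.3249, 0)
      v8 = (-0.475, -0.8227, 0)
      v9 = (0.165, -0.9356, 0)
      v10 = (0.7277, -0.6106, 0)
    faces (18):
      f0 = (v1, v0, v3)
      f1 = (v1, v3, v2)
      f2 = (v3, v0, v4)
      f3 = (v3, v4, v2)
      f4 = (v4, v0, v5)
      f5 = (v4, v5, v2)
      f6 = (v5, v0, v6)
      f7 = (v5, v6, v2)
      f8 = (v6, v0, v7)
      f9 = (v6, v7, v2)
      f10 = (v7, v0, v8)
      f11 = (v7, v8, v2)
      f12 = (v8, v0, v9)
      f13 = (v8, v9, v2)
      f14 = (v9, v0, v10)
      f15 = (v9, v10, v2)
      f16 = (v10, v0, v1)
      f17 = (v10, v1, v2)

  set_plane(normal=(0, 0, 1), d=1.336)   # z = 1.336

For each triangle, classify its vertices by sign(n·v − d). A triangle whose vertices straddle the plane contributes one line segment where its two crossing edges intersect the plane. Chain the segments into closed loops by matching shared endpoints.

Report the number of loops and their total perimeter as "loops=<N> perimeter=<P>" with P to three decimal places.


Straddling triangles (9 of 18):
  (v1,v3,v2) [--+] → (0.368952, 0.309581, 1.336)–(0.481661, 0, 1.336)  len=0.3295
  (v3,v4,v2) [--+] → (0.0836568, 0.47436, 1.336)–(0.368952, 0.309581, 1.336)  len=0.3295
  (v4,v5,v2) [--+] → (-0.24083, 0.417118, 1.336)–(0.0836568, 0.47436, 1.336)  len=0.3295
  (v5,v6,v2) [--+] → (-0.452609, 0.164728, 1.336)–(-0.24083, 0.417118, 1.336)  len=0.3295
  (v6,v7,v2) [--+] → (-0.452609, -0.164728, 1.336)–(-0.452609, 0.164728, 1.336)  len=0.3295
  (v7,v8,v2) [--+] → (-0.24083, -0.417118, 1.336)–(-0.452609, -0.164728, 1.336)  len=0.3295
  (v8,v9,v2) [--+] → (0.0836568, -0.47436, 1.336)–(-0.24083, -0.417118, 1.336)  len=0.3295
  (v9,v10,v2) [--+] → (0.368952, -0.309581, 1.336)–(0.0836568, -0.47436, 1.336)  len=0.3295
  (v10,v1,v2) [--+] → (0.481661, 0, 1.336)–(0.368952, -0.309581, 1.336)  len=0.3295

Chained into 1 loop(s):
  loop 1: 9 segments, perimeter = 2.9652
Total perimeter = 2.965

loops=1 perimeter=2.965


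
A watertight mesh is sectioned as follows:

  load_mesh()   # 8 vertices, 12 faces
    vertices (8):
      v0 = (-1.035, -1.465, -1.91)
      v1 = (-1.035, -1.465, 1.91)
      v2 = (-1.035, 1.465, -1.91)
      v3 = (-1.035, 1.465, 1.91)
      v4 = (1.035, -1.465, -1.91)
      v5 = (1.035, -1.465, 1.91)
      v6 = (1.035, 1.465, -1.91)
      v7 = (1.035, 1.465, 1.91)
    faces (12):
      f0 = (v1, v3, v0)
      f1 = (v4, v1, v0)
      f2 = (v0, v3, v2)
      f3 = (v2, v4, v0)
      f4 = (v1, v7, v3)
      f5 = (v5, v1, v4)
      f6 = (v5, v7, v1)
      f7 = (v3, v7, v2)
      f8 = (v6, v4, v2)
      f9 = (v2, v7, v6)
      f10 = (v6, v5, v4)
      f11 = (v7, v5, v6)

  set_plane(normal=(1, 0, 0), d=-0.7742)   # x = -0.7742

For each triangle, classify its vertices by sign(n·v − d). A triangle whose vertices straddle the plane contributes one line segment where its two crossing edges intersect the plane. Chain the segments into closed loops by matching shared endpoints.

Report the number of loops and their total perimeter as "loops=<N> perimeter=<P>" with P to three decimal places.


loops=1 perimeter=13.500

Straddling triangles (8 of 12):
  (v4,v1,v0) [+--] → (-0.7742, -1.465, 1.42872)–(-0.7742, -1.465, -1.91)  len=3.3387
  (v2,v4,v0) [-+-] → (-0.7742, 1.09585, -1.91)–(-0.7742, -1.465, -1.91)  len=2.5608
  (v1,v7,v3) [-+-] → (-0.7742, -1.09585, 1.91)–(-0.7742, 1.465, 1.91)  len=2.5608
  (v5,v1,v4) [+-+] → (-0.7742, -1.465, 1.91)–(-0.7742, -1.465, 1.42872)  len=0.4813
  (v5,v7,v1) [++-] → (-0.7742, -1.09585, 1.91)–(-0.7742, -1.465, 1.91)  len=0.3692
  (v3,v7,v2) [-+-] → (-0.7742, 1.465, 1.91)–(-0.7742, 1.465, -1.42872)  len=3.3387
  (v6,v4,v2) [++-] → (-0.7742, 1.09585, -1.91)–(-0.7742, 1.465, -1.91)  len=0.3692
  (v2,v7,v6) [-++] → (-0.7742, 1.465, -1.42872)–(-0.7742, 1.465, -1.91)  len=0.4813

Chained into 1 loop(s):
  loop 1: 8 segments, perimeter = 13.5000
Total perimeter = 13.500


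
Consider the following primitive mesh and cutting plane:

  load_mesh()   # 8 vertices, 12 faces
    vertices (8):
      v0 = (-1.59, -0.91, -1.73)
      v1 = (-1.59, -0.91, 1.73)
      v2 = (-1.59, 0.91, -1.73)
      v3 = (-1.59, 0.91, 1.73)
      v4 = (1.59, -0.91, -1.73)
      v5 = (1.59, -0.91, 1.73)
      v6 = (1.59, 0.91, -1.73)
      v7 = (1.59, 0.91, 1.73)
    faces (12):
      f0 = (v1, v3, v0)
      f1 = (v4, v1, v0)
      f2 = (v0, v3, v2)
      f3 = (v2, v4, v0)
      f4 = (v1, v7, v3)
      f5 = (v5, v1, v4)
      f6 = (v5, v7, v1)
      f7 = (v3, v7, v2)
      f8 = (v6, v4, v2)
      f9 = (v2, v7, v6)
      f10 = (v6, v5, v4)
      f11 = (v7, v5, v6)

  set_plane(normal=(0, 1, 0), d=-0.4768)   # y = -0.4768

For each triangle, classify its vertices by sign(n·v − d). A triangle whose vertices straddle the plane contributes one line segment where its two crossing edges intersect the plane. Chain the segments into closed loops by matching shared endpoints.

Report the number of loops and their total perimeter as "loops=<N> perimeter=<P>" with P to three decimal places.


Straddling triangles (8 of 12):
  (v1,v3,v0) [-+-] → (-1.59, -0.4768, 1.73)–(-1.59, -0.4768, -0.906444)  len=2.6364
  (v0,v3,v2) [-++] → (-1.59, -0.4768, -0.906444)–(-1.59, -0.4768, -1.73)  len=0.8236
  (v2,v4,v0) [+--] → (0.83309, -0.4768, -1.73)–(-1.59, -0.4768, -1.73)  len=2.4231
  (v1,v7,v3) [-++] → (-0.83309, -0.4768, 1.73)–(-1.59, -0.4768, 1.73)  len=0.7569
  (v5,v7,v1) [-+-] → (1.59, -0.4768, 1.73)–(-0.83309, -0.4768, 1.73)  len=2.4231
  (v6,v4,v2) [+-+] → (1.59, -0.4768, -1.73)–(0.83309, -0.4768, -1.73)  len=0.7569
  (v6,v5,v4) [+--] → (1.59, -0.4768, 0.906444)–(1.59, -0.4768, -1.73)  len=2.6364
  (v7,v5,v6) [+-+] → (1.59, -0.4768, 1.73)–(1.59, -0.4768, 0.906444)  len=0.8236

Chained into 1 loop(s):
  loop 1: 8 segments, perimeter = 13.2800
Total perimeter = 13.280

loops=1 perimeter=13.280


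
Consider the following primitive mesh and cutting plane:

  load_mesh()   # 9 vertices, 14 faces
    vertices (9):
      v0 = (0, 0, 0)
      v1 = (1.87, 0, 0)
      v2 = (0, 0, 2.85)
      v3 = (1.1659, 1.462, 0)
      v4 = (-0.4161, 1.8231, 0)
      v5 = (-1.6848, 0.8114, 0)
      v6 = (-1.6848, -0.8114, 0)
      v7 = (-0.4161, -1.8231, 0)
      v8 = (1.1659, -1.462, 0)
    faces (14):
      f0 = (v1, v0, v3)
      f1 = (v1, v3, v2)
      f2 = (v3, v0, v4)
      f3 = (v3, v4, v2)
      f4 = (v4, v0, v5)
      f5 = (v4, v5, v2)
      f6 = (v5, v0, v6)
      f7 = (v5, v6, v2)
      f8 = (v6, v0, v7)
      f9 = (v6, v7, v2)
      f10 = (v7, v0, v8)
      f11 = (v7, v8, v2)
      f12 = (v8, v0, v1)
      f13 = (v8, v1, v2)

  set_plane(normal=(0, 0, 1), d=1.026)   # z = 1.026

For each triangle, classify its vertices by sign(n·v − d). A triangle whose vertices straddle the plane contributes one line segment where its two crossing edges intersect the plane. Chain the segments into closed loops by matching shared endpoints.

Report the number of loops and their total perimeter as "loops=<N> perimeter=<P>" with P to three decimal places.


Straddling triangles (7 of 14):
  (v1,v3,v2) [--+] → (0.746176, 0.93568, 1.026)–(1.1968, 0, 1.026)  len=1.0385
  (v3,v4,v2) [--+] → (-0.266304, 1.16678, 1.026)–(0.746176, 0.93568, 1.026)  len=1.0385
  (v4,v5,v2) [--+] → (-1.07827, 0.519296, 1.026)–(-0.266304, 1.16678, 1.026)  len=1.0385
  (v5,v6,v2) [--+] → (-1.07827, -0.519296, 1.026)–(-1.07827, 0.519296, 1.026)  len=1.0386
  (v6,v7,v2) [--+] → (-0.266304, -1.16678, 1.026)–(-1.07827, -0.519296, 1.026)  len=1.0385
  (v7,v8,v2) [--+] → (0.746176, -0.93568, 1.026)–(-0.266304, -1.16678, 1.026)  len=1.0385
  (v8,v1,v2) [--+] → (1.1968, 0, 1.026)–(0.746176, -0.93568, 1.026)  len=1.0385

Chained into 1 loop(s):
  loop 1: 7 segments, perimeter = 7.2698
Total perimeter = 7.270

loops=1 perimeter=7.270


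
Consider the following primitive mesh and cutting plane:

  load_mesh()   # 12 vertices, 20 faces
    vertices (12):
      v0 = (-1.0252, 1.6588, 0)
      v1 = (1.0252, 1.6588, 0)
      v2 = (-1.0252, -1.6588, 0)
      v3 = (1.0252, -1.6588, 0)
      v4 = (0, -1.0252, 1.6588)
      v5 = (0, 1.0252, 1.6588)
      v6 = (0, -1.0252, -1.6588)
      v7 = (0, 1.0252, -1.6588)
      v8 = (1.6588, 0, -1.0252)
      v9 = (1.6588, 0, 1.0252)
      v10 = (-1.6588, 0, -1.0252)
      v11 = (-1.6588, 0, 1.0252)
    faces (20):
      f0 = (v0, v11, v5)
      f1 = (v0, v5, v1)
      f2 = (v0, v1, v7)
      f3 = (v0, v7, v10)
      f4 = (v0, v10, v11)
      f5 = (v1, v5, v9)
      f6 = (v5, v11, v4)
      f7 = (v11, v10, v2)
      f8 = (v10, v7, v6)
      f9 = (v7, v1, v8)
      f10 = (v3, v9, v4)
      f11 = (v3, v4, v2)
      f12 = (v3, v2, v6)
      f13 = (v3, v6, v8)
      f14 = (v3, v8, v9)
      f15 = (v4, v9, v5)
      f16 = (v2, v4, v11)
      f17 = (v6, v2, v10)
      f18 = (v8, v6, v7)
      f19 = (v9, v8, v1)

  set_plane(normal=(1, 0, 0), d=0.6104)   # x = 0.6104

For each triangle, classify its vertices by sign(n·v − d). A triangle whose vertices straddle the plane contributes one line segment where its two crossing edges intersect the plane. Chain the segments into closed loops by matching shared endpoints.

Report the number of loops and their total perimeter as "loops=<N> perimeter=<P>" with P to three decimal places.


Straddling triangles (10 of 20):
  (v0,v5,v1) [--+] → (0.6104, 1.40244, 0.671157)–(0.6104, 1.6588, 0)  len=0.7185
  (v0,v1,v7) [-+-] → (0.6104, 1.6588, 0)–(0.6104, 1.40244, -0.671157)  len=0.7185
  (v1,v5,v9) [+-+] → (0.6104, 1.40244, 0.671157)–(0.6104, 0.64795, 1.42565)  len=1.0670
  (v7,v1,v8) [-++] → (0.6104, 1.40244, -0.671157)–(0.6104, 0.64795, -1.42565)  len=1.0670
  (v3,v9,v4) [++-] → (0.6104, -0.64795, 1.42565)–(0.6104, -1.40244, 0.671157)  len=1.0670
  (v3,v4,v2) [+--] → (0.6104, -1.40244, 0.671157)–(0.6104, -1.6588, 0)  len=0.7185
  (v3,v2,v6) [+--] → (0.6104, -1.6588, 0)–(0.6104, -1.40244, -0.671157)  len=0.7185
  (v3,v6,v8) [+-+] → (0.6104, -1.40244, -0.671157)–(0.6104, -0.64795, -1.42565)  len=1.0670
  (v4,v9,v5) [-+-] → (0.6104, -0.64795, 1.42565)–(0.6104, 0.64795, 1.42565)  len=1.2959
  (v8,v6,v7) [+--] → (0.6104, -0.64795, -1.42565)–(0.6104, 0.64795, -1.42565)  len=1.2959

Chained into 1 loop(s):
  loop 1: 10 segments, perimeter = 9.7337
Total perimeter = 9.734

loops=1 perimeter=9.734


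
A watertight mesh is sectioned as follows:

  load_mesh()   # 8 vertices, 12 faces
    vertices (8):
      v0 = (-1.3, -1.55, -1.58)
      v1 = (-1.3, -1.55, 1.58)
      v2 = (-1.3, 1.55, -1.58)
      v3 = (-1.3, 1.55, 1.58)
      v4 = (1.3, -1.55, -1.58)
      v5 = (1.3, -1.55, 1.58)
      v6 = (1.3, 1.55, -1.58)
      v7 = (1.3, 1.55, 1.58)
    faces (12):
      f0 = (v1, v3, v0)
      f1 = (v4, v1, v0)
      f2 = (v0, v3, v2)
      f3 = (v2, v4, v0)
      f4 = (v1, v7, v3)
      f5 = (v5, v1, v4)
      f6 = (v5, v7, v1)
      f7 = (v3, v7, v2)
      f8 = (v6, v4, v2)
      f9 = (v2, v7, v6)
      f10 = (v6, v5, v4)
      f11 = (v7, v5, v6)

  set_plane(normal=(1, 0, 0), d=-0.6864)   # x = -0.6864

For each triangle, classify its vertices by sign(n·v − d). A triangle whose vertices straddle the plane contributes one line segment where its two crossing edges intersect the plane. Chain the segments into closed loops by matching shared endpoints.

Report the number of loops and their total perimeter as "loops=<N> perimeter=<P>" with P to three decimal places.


loops=1 perimeter=12.520

Straddling triangles (8 of 12):
  (v4,v1,v0) [+--] → (-0.6864, -1.55, 0.83424)–(-0.6864, -1.55, -1.58)  len=2.4142
  (v2,v4,v0) [-+-] → (-0.6864, 0.8184, -1.58)–(-0.6864, -1.55, -1.58)  len=2.3684
  (v1,v7,v3) [-+-] → (-0.6864, -0.8184, 1.58)–(-0.6864, 1.55, 1.58)  len=2.3684
  (v5,v1,v4) [+-+] → (-0.6864, -1.55, 1.58)–(-0.6864, -1.55, 0.83424)  len=0.7458
  (v5,v7,v1) [++-] → (-0.6864, -0.8184, 1.58)–(-0.6864, -1.55, 1.58)  len=0.7316
  (v3,v7,v2) [-+-] → (-0.6864, 1.55, 1.58)–(-0.6864, 1.55, -0.83424)  len=2.4142
  (v6,v4,v2) [++-] → (-0.6864, 0.8184, -1.58)–(-0.6864, 1.55, -1.58)  len=0.7316
  (v2,v7,v6) [-++] → (-0.6864, 1.55, -0.83424)–(-0.6864, 1.55, -1.58)  len=0.7458

Chained into 1 loop(s):
  loop 1: 8 segments, perimeter = 12.5200
Total perimeter = 12.520


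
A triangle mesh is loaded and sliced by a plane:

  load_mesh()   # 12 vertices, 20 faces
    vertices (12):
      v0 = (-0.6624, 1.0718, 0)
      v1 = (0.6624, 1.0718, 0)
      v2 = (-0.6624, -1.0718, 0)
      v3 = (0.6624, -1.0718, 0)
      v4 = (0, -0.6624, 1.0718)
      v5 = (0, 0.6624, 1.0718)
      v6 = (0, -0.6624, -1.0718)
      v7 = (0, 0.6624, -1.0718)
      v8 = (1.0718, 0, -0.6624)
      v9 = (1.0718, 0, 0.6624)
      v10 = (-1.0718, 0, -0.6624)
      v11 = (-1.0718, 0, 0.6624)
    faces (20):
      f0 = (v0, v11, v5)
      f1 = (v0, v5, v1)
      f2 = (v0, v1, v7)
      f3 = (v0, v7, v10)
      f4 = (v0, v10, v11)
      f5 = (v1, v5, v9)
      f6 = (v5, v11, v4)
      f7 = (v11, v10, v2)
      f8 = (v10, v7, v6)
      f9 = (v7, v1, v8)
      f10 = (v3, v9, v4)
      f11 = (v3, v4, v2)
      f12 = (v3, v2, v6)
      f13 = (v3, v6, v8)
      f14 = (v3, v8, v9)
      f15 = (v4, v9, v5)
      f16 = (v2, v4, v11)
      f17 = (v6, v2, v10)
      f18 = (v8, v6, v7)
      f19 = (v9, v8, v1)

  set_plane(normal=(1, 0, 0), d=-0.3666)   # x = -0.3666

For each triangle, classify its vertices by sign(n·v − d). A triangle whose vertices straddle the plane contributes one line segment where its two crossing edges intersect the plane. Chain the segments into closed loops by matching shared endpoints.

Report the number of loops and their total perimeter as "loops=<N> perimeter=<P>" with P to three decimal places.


Straddling triangles (10 of 20):
  (v0,v11,v5) [--+] → (-0.3666, 0.435832, 0.931768)–(-0.3666, 0.888979, 0.478621)  len=0.6408
  (v0,v5,v1) [-++] → (-0.3666, 0.888979, 0.478621)–(-0.3666, 1.0718, 0)  len=0.5123
  (v0,v1,v7) [-++] → (-0.3666, 1.0718, 0)–(-0.3666, 0.888979, -0.478621)  len=0.5123
  (v0,v7,v10) [-+-] → (-0.3666, 0.888979, -0.478621)–(-0.3666, 0.435832, -0.931768)  len=0.6408
  (v5,v11,v4) [+-+] → (-0.3666, 0.435832, 0.931768)–(-0.3666, -0.435832, 0.931768)  len=0.8717
  (v10,v7,v6) [-++] → (-0.3666, 0.435832, -0.931768)–(-0.3666, -0.435832, -0.931768)  len=0.8717
  (v3,v4,v2) [++-] → (-0.3666, -0.888979, 0.478621)–(-0.3666, -1.0718, 0)  len=0.5123
  (v3,v2,v6) [+-+] → (-0.3666, -1.0718, 0)–(-0.3666, -0.888979, -0.478621)  len=0.5123
  (v2,v4,v11) [-+-] → (-0.3666, -0.888979, 0.478621)–(-0.3666, -0.435832, 0.931768)  len=0.6408
  (v6,v2,v10) [+--] → (-0.3666, -0.888979, -0.478621)–(-0.3666, -0.435832, -0.931768)  len=0.6408

Chained into 1 loop(s):
  loop 1: 10 segments, perimeter = 6.3561
Total perimeter = 6.356

loops=1 perimeter=6.356


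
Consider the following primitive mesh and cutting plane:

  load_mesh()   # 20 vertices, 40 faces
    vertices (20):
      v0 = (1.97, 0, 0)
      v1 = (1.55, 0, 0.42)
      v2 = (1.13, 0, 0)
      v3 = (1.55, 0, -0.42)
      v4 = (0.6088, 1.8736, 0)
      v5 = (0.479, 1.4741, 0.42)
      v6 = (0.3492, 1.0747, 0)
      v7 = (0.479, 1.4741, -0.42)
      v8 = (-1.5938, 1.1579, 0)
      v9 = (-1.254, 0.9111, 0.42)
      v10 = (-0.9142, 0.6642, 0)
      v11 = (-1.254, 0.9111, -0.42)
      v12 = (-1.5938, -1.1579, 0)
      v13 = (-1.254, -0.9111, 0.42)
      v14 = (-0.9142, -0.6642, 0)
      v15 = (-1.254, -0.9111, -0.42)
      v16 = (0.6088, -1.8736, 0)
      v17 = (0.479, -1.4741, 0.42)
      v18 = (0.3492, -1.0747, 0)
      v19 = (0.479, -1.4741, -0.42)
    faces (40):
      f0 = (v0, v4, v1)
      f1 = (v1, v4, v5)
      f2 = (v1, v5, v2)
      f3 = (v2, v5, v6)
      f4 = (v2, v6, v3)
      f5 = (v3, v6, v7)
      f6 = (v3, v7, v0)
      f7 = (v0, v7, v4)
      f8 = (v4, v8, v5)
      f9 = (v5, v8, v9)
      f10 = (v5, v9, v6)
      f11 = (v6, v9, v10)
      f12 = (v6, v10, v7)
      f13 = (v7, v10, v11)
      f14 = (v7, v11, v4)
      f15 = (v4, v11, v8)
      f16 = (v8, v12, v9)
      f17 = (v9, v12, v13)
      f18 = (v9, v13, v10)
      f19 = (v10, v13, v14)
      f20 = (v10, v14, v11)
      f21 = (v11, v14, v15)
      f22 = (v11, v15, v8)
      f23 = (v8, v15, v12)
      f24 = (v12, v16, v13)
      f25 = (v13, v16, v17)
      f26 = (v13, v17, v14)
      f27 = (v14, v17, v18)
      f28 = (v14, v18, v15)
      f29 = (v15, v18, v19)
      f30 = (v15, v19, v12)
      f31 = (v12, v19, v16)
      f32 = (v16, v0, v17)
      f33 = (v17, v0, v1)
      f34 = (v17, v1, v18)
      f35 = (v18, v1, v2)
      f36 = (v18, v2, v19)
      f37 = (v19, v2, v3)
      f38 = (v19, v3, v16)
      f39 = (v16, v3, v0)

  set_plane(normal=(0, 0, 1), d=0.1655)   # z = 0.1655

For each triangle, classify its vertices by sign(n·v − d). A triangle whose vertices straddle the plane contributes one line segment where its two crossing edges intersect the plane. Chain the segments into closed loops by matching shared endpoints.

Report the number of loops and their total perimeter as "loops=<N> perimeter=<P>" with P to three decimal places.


loops=2 perimeter=18.221

Straddling triangles (20 of 40):
  (v0,v4,v1) [--+] → (0.979678, 1.13531, 0.1655)–(1.8045, 0, 0.1655)  len=1.4033
  (v1,v4,v5) [+-+] → (0.979678, 1.13531, 0.1655)–(0.557653, 1.71618, 0.1655)  len=0.7180
  (v1,v5,v2) [++-] → (0.873475, 0.580866, 0.1655)–(1.2955, 0, 0.1655)  len=0.7180
  (v2,v5,v6) [-+-] → (0.873475, 0.580866, 0.1655)–(0.400347, 1.23208, 0.1655)  len=0.8049
  (v4,v8,v5) [--+] → (-0.777018, 1.2825, 0.1655)–(0.557653, 1.71618, 0.1655)  len=1.4034
  (v5,v8,v9) [+-+] → (-0.777018, 1.2825, 0.1655)–(-1.4599, 1.06065, 0.1655)  len=0.7180
  (v5,v9,v6) [++-] → (-0.282537, 1.01023, 0.1655)–(0.400347, 1.23208, 0.1655)  len=0.7180
  (v6,v9,v10) [-+-] → (-0.282537, 1.01023, 0.1655)–(-1.0481, 0.76149, 0.1655)  len=0.8050
  (v8,v12,v9) [--+] → (-1.4599, -0.342615, 0.1655)–(-1.4599, 1.06065, 0.1655)  len=1.4033
  (v9,v12,v13) [+-+] → (-1.4599, -0.342615, 0.1655)–(-1.4599, -1.06065, 0.1655)  len=0.7180
  (v9,v13,v10) [++-] → (-1.0481, 0.0434568, 0.1655)–(-1.0481, 0.76149, 0.1655)  len=0.7180
  (v10,v13,v14) [-+-] → (-1.0481, 0.0434568, 0.1655)–(-1.0481, -0.76149, 0.1655)  len=0.8049
  (v12,v16,v13) [--+] → (-0.125232, -1.49433, 0.1655)–(-1.4599, -1.06065, 0.1655)  len=1.4034
  (v13,v16,v17) [+-+] → (-0.125232, -1.49433, 0.1655)–(0.557653, -1.71618, 0.1655)  len=0.7180
  (v13,v17,v14) [++-] → (-0.365213, -0.983339, 0.1655)–(-1.0481, -0.76149, 0.1655)  len=0.7180
  (v14,v17,v18) [-+-] → (-0.365213, -0.983339, 0.1655)–(0.400347, -1.23208, 0.1655)  len=0.8050
  (v16,v0,v17) [--+] → (1.38247, -0.580866, 0.1655)–(0.557653, -1.71618, 0.1655)  len=1.4033
  (v17,v0,v1) [+-+] → (1.38247, -0.580866, 0.1655)–(1.8045, 0, 0.1655)  len=0.7180
  (v17,v1,v18) [++-] → (0.822372, -0.651217, 0.1655)–(0.400347, -1.23208, 0.1655)  len=0.7180
  (v18,v1,v2) [-+-] → (0.822372, -0.651217, 0.1655)–(1.2955, 0, 0.1655)  len=0.8049

Chained into 2 loop(s):
  loop 1: 10 segments, perimeter = 10.6066
  loop 2: 10 segments, perimeter = 7.6148
Total perimeter = 18.221


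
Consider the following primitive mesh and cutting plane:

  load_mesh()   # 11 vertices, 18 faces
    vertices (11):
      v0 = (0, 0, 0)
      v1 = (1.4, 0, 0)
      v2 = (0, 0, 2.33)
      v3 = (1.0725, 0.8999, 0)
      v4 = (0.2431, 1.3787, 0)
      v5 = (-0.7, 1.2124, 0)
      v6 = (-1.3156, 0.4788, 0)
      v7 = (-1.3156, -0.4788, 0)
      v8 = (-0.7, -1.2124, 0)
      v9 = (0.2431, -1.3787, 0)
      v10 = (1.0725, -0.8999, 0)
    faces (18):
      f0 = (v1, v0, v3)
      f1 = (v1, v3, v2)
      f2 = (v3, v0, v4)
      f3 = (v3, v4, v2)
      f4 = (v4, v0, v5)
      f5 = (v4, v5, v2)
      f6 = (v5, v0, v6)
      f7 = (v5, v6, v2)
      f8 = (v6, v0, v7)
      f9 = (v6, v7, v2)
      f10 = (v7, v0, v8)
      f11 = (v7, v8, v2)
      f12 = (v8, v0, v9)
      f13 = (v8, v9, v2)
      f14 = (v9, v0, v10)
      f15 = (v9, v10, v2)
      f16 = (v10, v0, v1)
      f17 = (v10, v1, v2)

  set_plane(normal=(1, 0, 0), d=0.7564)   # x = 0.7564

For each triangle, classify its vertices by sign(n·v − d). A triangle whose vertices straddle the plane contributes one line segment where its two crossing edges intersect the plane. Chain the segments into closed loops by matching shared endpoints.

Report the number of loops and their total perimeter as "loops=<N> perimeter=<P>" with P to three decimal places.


Straddling triangles (8 of 18):
  (v1,v0,v3) [+-+] → (0.7564, 0, 0)–(0.7564, 0.634671, 0)  len=0.6347
  (v1,v3,v2) [++-] → (0.7564, 0.634671, 0.686725)–(0.7564, 0, 1.07113)  len=0.7420
  (v3,v0,v4) [+--] → (0.7564, 0.634671, 0)–(0.7564, 1.08238, 0)  len=0.4477
  (v3,v4,v2) [+--] → (0.7564, 1.08238, 0)–(0.7564, 0.634671, 0.686725)  len=0.8198
  (v9,v0,v10) [--+] → (0.7564, -0.634671, 0)–(0.7564, -1.08238, 0)  len=0.4477
  (v9,v10,v2) [-+-] → (0.7564, -1.08238, 0)–(0.7564, -0.634671, 0.686725)  len=0.8198
  (v10,v0,v1) [+-+] → (0.7564, -0.634671, 0)–(0.7564, 0, 0)  len=0.6347
  (v10,v1,v2) [++-] → (0.7564, 0, 1.07113)–(0.7564, -0.634671, 0.686725)  len=0.7420

Chained into 1 loop(s):
  loop 1: 8 segments, perimeter = 5.2883
Total perimeter = 5.288

loops=1 perimeter=5.288


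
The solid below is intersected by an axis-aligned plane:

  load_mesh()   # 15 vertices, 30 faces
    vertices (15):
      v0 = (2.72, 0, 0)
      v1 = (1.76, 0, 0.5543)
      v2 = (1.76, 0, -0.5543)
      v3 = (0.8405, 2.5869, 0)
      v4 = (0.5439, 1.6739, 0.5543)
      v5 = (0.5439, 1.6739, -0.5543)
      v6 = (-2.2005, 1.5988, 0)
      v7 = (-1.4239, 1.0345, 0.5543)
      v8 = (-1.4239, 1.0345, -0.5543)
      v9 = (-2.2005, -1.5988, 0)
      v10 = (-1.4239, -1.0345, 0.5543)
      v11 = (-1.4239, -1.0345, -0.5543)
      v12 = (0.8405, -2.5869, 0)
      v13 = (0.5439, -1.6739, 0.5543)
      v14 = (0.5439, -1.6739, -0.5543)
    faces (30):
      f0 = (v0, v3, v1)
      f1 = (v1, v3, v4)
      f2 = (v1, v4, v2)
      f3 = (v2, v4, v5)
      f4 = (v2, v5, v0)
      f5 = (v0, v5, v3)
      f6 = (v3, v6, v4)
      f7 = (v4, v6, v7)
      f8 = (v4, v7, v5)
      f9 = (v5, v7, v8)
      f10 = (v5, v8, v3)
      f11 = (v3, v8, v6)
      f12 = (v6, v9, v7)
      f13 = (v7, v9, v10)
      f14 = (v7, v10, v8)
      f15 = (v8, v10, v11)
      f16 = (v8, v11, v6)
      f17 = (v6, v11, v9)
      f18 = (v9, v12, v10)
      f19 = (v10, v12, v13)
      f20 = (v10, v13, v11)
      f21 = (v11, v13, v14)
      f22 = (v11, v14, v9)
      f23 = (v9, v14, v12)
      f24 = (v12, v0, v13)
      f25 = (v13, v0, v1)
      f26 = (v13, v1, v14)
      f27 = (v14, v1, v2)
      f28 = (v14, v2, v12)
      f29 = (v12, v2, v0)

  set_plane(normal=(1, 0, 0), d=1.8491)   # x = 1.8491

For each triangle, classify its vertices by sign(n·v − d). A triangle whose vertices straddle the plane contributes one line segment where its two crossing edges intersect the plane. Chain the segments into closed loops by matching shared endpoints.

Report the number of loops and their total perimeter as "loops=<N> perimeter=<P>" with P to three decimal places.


loops=1 perimeter=5.200

Straddling triangles (6 of 30):
  (v0,v3,v1) [+--] → (1.8491, 1.19869, 0)–(1.8491, 0, 0.502854)  len=1.2999
  (v2,v5,v0) [--+] → (1.8491, 0.669914, -0.221837)–(1.8491, 0, -0.502854)  len=0.7265
  (v0,v5,v3) [+--] → (1.8491, 0.669914, -0.221837)–(1.8491, 1.19869, 0)  len=0.5734
  (v12,v0,v13) [-+-] → (1.8491, -1.19869, 0)–(1.8491, -0.669914, 0.221837)  len=0.5734
  (v13,v0,v1) [-+-] → (1.8491, -0.669914, 0.221837)–(1.8491, 0, 0.502854)  len=0.7265
  (v12,v2,v0) [--+] → (1.8491, 0, -0.502854)–(1.8491, -1.19869, 0)  len=1.2999

Chained into 1 loop(s):
  loop 1: 6 segments, perimeter = 5.1996
Total perimeter = 5.200


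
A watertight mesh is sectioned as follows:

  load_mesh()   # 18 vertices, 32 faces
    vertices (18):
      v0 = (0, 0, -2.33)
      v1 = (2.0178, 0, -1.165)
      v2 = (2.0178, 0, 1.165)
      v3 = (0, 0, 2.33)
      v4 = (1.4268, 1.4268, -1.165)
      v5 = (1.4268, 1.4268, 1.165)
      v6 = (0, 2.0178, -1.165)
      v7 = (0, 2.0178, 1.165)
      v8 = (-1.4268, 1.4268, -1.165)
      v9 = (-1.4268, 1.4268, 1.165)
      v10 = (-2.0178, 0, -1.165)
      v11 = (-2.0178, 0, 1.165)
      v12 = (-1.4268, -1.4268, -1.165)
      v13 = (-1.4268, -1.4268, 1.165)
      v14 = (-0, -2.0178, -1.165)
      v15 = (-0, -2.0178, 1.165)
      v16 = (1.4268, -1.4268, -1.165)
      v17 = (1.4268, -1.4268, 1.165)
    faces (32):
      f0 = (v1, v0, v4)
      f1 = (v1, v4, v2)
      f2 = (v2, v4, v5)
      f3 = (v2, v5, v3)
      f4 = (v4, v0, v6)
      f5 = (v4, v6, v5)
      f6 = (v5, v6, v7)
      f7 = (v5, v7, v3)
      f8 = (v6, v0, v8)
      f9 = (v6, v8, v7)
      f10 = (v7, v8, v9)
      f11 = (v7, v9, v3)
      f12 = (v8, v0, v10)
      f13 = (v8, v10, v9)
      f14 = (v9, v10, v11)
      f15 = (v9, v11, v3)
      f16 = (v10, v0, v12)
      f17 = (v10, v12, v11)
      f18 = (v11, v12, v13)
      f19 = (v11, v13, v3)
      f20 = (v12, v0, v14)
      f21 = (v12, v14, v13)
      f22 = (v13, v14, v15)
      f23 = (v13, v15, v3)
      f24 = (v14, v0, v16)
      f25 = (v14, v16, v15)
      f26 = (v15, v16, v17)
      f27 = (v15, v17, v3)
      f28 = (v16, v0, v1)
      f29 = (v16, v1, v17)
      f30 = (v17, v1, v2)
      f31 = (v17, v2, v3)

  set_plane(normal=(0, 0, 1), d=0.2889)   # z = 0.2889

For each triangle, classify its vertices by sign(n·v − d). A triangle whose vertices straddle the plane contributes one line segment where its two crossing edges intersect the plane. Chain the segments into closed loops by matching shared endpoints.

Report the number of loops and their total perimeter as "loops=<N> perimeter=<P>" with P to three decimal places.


Straddling triangles (16 of 32):
  (v1,v4,v2) [--+] → (1.79558, 0.536489, 0.2889)–(2.0178, 0, 0.2889)  len=0.5807
  (v2,v4,v5) [+-+] → (1.79558, 0.536489, 0.2889)–(1.4268, 1.4268, 0.2889)  len=0.9637
  (v4,v6,v5) [--+] → (0.890311, 1.64902, 0.2889)–(1.4268, 1.4268, 0.2889)  len=0.5807
  (v5,v6,v7) [+-+] → (0.890311, 1.64902, 0.2889)–(0, 2.0178, 0.2889)  len=0.9637
  (v6,v8,v7) [--+] → (-0.536489, 1.79558, 0.2889)–(0, 2.0178, 0.2889)  len=0.5807
  (v7,v8,v9) [+-+] → (-0.536489, 1.79558, 0.2889)–(-1.4268, 1.4268, 0.2889)  len=0.9637
  (v8,v10,v9) [--+] → (-1.64902, 0.890311, 0.2889)–(-1.4268, 1.4268, 0.2889)  len=0.5807
  (v9,v10,v11) [+-+] → (-1.64902, 0.890311, 0.2889)–(-2.0178, 0, 0.2889)  len=0.9637
  (v10,v12,v11) [--+] → (-1.79558, -0.536489, 0.2889)–(-2.0178, 0, 0.2889)  len=0.5807
  (v11,v12,v13) [+-+] → (-1.79558, -0.536489, 0.2889)–(-1.4268, -1.4268, 0.2889)  len=0.9637
  (v12,v14,v13) [--+] → (-0.890311, -1.64902, 0.2889)–(-1.4268, -1.4268, 0.2889)  len=0.5807
  (v13,v14,v15) [+-+] → (-0.890311, -1.64902, 0.2889)–(0, -2.0178, 0.2889)  len=0.9637
  (v14,v16,v15) [--+] → (0.536489, -1.79558, 0.2889)–(0, -2.0178, 0.2889)  len=0.5807
  (v15,v16,v17) [+-+] → (0.536489, -1.79558, 0.2889)–(1.4268, -1.4268, 0.2889)  len=0.9637
  (v16,v1,v17) [--+] → (1.64902, -0.890311, 0.2889)–(1.4268, -1.4268, 0.2889)  len=0.5807
  (v17,v1,v2) [+-+] → (1.64902, -0.890311, 0.2889)–(2.0178, 0, 0.2889)  len=0.9637

Chained into 1 loop(s):
  loop 1: 16 segments, perimeter = 12.3549
Total perimeter = 12.355

loops=1 perimeter=12.355
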